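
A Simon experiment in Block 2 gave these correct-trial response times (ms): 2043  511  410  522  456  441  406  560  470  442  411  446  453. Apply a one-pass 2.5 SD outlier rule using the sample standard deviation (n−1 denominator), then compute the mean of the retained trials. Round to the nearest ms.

n = 13, ΣRT = 7571, M = 582.385
Σ(x−M)² = 2336483.08; s = √(2336483.08/12) = 441.256
Cutoffs: 582.385 ± 2.5·441.256 → [-520.8, 1685.5]
Outside: 2043 → excluded.
Retained (n=12): Σ = 5528, mean = 5528/12 = 460.667

461 ms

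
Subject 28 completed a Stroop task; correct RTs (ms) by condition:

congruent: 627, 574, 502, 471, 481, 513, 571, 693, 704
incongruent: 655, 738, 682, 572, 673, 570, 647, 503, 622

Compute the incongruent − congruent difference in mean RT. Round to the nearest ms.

M(congruent) = 5136/9 = 570.667
M(incongruent) = 5662/9 = 629.111
Difference = 629.111 − 570.667 = 58.444 ms

58 ms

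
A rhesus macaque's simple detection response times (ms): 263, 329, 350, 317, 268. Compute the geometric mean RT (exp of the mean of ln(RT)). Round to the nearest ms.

ln(RT): 5.5722, 5.7961, 5.8579, 5.7589, 5.5910
Mean ln(RT) = 28.5760/5 = 5.71521
Geometric mean = exp(5.71521) = 303.45 ms

303 ms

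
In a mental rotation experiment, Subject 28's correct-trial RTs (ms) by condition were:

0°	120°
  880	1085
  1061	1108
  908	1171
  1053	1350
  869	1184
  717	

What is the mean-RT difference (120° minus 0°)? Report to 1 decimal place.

264.9 ms

M(0°) = 5488/6 = 914.667
M(120°) = 5898/5 = 1179.600
Difference = 1179.600 − 914.667 = 264.933 ms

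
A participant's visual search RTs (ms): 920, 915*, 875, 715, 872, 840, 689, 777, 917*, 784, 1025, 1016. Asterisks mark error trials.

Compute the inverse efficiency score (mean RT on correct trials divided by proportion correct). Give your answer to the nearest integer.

1022 ms

Correct trials (n=10): 920, 875, 715, 872, 840, 689, 777, 784, 1025, 1016
Mean correct RT = 8513/10 = 851.3000 ms
Proportion correct = 10/12
IES = 851.3000 / (10/12) = 1021.560 ms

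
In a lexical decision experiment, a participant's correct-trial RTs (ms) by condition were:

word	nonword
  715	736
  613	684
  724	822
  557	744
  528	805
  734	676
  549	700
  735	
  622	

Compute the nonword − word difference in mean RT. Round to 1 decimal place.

96.3 ms

M(word) = 5777/9 = 641.889
M(nonword) = 5167/7 = 738.143
Difference = 738.143 − 641.889 = 96.254 ms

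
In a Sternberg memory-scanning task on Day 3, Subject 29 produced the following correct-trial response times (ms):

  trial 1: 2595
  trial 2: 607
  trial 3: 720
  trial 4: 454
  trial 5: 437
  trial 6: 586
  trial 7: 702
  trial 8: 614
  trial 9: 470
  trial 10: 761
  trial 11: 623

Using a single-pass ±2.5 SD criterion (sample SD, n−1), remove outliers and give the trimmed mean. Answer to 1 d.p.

n = 11, ΣRT = 8569, M = 779.000
Σ(x−M)² = 3744054.00; s = √(3744054.00/10) = 611.887
Cutoffs: 779.000 ± 2.5·611.887 → [-750.7, 2308.7]
Outside: 2595 → excluded.
Retained (n=10): Σ = 5974, mean = 5974/10 = 597.400

597.4 ms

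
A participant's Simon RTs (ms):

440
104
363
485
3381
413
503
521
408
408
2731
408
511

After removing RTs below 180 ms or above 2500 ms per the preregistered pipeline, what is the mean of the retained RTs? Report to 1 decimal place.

446.0 ms

Excluded: 104, 2731, 3381
Retained (n=10): Σ = 4460
Mean = 4460/10 = 446.0000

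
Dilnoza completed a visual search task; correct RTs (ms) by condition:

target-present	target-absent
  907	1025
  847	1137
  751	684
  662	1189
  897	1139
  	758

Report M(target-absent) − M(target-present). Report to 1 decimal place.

M(target-present) = 4064/5 = 812.800
M(target-absent) = 5932/6 = 988.667
Difference = 988.667 − 812.800 = 175.867 ms

175.9 ms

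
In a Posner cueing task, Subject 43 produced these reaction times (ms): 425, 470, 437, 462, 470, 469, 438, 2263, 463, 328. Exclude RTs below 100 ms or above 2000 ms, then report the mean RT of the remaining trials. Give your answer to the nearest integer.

Excluded: 2263
Retained (n=9): Σ = 3962
Mean = 3962/9 = 440.2222

440 ms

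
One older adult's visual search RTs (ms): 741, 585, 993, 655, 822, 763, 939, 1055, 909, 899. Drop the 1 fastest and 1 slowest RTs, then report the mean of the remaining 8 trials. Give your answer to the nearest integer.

840 ms

Sorted: 585, 655, 741, 763, 822, 899, 909, 939, 993, 1055
Drop lowest 1 (585) and highest 1 (1055)
Remaining (n=8): Σ = 6721, mean = 6721/8 = 840.125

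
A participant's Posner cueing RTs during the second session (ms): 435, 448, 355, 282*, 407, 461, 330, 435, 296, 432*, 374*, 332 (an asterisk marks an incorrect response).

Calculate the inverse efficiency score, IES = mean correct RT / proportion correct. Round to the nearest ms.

518 ms

Correct trials (n=9): 435, 448, 355, 407, 461, 330, 435, 296, 332
Mean correct RT = 3499/9 = 388.7778 ms
Proportion correct = 9/12
IES = 388.7778 / (9/12) = 518.370 ms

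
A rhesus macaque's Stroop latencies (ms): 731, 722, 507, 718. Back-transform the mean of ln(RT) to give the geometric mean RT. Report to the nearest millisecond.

662 ms

ln(RT): 6.5944, 6.5820, 6.2285, 6.5765
Mean ln(RT) = 25.9814/4 = 6.49535
Geometric mean = exp(6.49535) = 662.06 ms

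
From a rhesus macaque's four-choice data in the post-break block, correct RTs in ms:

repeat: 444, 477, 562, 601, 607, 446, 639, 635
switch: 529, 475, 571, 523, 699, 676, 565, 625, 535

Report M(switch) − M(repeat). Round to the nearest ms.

M(repeat) = 4411/8 = 551.375
M(switch) = 5198/9 = 577.556
Difference = 577.556 − 551.375 = 26.181 ms

26 ms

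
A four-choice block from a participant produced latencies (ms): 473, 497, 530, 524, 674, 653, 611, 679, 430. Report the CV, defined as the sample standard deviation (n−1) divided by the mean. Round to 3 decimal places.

0.165

n = 9, Σ = 5071, M = 563.4444
Σ(x−M)² = 68934.222; s = √(68934.222/8) = 92.8266
CV = 92.8266 / 563.4444 = 0.16475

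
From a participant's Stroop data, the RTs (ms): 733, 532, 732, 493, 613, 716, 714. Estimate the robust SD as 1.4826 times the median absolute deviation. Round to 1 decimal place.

Sorted: 493, 532, 613, 714, 716, 732, 733 → median = 714
|x − 714| sorted: 0, 2, 18, 19, 101, 182, 221 → MAD = 19
Robust SD ≈ 1.4826 × 19 = 28.169

28.2 ms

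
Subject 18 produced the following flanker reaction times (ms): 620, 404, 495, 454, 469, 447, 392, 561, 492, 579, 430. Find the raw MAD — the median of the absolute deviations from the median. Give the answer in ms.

39 ms

Sorted: 392, 404, 430, 447, 454, 469, 492, 495, 561, 579, 620 → median = 469
|x − 469|: 151, 65, 26, 15, 0, 22, 77, 92, 23, 110, 39
Sorted deviations: 0, 15, 22, 23, 26, 39, 65, 77, 92, 110, 151 → MAD = 39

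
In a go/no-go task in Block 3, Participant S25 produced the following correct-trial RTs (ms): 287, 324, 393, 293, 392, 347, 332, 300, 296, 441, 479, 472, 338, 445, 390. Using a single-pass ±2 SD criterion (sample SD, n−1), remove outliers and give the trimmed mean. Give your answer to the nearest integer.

369 ms

n = 15, ΣRT = 5529, M = 368.600
Σ(x−M)² = 62641.60; s = √(62641.60/14) = 66.891
Cutoffs: 368.600 ± 2·66.891 → [234.8, 502.4]
No RTs fall outside the cutoffs; all 15 retained. Mean = 5529/15 = 368.600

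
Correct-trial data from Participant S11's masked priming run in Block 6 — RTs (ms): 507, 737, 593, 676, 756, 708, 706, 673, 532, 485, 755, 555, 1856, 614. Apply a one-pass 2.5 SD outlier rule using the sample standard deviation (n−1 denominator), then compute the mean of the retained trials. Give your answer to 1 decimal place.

n = 14, ΣRT = 10153, M = 725.214
Σ(x−M)² = 1487938.36; s = √(1487938.36/13) = 338.315
Cutoffs: 725.214 ± 2.5·338.315 → [-120.6, 1571.0]
Outside: 1856 → excluded.
Retained (n=13): Σ = 8297, mean = 8297/13 = 638.231

638.2 ms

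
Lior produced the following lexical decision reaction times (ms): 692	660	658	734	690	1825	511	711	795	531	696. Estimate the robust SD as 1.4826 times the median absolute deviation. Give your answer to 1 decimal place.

Sorted: 511, 531, 658, 660, 690, 692, 696, 711, 734, 795, 1825 → median = 692
|x − 692| sorted: 0, 2, 4, 19, 32, 34, 42, 103, 161, 181, 1133 → MAD = 34
Robust SD ≈ 1.4826 × 34 = 50.408

50.4 ms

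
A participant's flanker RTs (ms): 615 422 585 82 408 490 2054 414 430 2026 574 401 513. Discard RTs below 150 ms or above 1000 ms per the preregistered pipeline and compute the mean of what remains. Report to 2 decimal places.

Excluded: 82, 2026, 2054
Retained (n=10): Σ = 4852
Mean = 4852/10 = 485.2000

485.20 ms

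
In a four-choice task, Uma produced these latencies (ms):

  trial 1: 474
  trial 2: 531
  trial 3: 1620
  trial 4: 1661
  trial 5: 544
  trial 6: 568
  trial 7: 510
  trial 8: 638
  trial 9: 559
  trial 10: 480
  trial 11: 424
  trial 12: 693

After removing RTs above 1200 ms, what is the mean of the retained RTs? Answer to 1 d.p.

Excluded: 1620, 1661
Retained (n=10): Σ = 5421
Mean = 5421/10 = 542.1000

542.1 ms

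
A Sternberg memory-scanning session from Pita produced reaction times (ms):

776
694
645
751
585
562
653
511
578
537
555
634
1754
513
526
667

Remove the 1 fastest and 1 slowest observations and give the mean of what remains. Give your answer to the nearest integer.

620 ms

Sorted: 511, 513, 526, 537, 555, 562, 578, 585, 634, 645, 653, 667, 694, 751, 776, 1754
Drop lowest 1 (511) and highest 1 (1754)
Remaining (n=14): Σ = 8676, mean = 8676/14 = 619.714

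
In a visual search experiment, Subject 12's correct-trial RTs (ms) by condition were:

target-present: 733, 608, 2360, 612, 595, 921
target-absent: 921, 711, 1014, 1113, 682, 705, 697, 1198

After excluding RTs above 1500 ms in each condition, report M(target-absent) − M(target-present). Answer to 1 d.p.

target-present: exclude 2360
M(target-present) = 3469/5 = 693.800
M(target-absent) = 7041/8 = 880.125
Difference = 880.125 − 693.800 = 186.325 ms

186.3 ms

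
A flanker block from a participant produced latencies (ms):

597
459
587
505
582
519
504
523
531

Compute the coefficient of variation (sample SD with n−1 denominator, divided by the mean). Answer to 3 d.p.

n = 9, Σ = 4807, M = 534.1111
Σ(x−M)² = 16802.889; s = √(16802.889/8) = 45.8297
CV = 45.8297 / 534.1111 = 0.08581

0.086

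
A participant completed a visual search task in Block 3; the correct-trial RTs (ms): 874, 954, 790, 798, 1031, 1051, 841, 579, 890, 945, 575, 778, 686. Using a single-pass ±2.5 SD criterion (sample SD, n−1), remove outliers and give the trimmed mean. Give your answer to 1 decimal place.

n = 13, ΣRT = 10792, M = 830.154
Σ(x−M)² = 277589.69; s = √(277589.69/12) = 152.094
Cutoffs: 830.154 ± 2.5·152.094 → [449.9, 1210.4]
No RTs fall outside the cutoffs; all 13 retained. Mean = 10792/13 = 830.154

830.2 ms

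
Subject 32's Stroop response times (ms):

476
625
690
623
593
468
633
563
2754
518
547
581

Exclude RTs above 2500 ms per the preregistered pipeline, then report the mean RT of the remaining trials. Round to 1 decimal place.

574.3 ms

Excluded: 2754
Retained (n=11): Σ = 6317
Mean = 6317/11 = 574.2727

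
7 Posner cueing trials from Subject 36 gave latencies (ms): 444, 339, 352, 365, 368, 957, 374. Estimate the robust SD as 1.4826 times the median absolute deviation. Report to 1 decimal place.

23.7 ms

Sorted: 339, 352, 365, 368, 374, 444, 957 → median = 368
|x − 368| sorted: 0, 3, 6, 16, 29, 76, 589 → MAD = 16
Robust SD ≈ 1.4826 × 16 = 23.722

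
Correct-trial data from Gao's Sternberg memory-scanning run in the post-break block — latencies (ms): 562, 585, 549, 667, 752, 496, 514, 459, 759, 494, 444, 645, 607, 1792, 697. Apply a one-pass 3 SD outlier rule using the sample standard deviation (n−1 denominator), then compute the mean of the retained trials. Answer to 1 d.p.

587.9 ms

n = 15, ΣRT = 10022, M = 668.133
Σ(x−M)² = 1493523.73; s = √(1493523.73/14) = 326.619
Cutoffs: 668.133 ± 3·326.619 → [-311.7, 1648.0]
Outside: 1792 → excluded.
Retained (n=14): Σ = 8230, mean = 8230/14 = 587.857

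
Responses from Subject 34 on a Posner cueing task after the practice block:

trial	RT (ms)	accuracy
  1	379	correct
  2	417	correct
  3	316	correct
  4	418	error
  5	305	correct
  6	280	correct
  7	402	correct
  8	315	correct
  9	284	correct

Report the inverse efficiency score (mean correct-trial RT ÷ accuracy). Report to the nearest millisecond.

379 ms

Correct trials (n=8): 379, 417, 316, 305, 280, 402, 315, 284
Mean correct RT = 2698/8 = 337.2500 ms
Proportion correct = 8/9
IES = 337.2500 / (8/9) = 379.406 ms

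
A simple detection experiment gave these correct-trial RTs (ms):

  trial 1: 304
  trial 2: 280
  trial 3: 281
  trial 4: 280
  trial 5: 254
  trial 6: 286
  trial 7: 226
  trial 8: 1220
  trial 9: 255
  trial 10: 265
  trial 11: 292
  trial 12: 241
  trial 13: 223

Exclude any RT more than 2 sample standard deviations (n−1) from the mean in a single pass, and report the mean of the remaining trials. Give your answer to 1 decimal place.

265.6 ms

n = 13, ΣRT = 4407, M = 339.000
Σ(x−M)² = 848316.00; s = √(848316.00/12) = 265.882
Cutoffs: 339.000 ± 2·265.882 → [-192.8, 870.8]
Outside: 1220 → excluded.
Retained (n=12): Σ = 3187, mean = 3187/12 = 265.583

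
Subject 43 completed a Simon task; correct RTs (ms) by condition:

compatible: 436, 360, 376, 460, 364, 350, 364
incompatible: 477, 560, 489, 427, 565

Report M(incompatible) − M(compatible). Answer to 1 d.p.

M(compatible) = 2710/7 = 387.143
M(incompatible) = 2518/5 = 503.600
Difference = 503.600 − 387.143 = 116.457 ms

116.5 ms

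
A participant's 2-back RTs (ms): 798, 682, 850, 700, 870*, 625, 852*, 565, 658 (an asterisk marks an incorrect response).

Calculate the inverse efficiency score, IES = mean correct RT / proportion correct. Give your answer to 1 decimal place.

Correct trials (n=7): 798, 682, 850, 700, 625, 565, 658
Mean correct RT = 4878/7 = 696.8571 ms
Proportion correct = 7/9
IES = 696.8571 / (7/9) = 895.959 ms

896.0 ms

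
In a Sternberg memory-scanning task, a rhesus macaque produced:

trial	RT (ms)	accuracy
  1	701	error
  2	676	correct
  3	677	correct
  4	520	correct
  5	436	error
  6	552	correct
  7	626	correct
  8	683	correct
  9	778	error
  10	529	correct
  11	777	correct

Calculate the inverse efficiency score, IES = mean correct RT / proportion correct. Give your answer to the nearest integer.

866 ms

Correct trials (n=8): 676, 677, 520, 552, 626, 683, 529, 777
Mean correct RT = 5040/8 = 630.0000 ms
Proportion correct = 8/11
IES = 630.0000 / (8/11) = 866.250 ms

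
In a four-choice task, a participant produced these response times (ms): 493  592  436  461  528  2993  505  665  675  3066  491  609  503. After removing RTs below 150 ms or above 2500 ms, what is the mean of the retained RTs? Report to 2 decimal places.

541.64 ms

Excluded: 2993, 3066
Retained (n=11): Σ = 5958
Mean = 5958/11 = 541.6364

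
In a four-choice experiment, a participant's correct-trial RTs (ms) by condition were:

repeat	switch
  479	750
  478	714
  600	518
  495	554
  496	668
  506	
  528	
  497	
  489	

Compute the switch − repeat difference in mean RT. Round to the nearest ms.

M(repeat) = 4568/9 = 507.556
M(switch) = 3204/5 = 640.800
Difference = 640.800 − 507.556 = 133.244 ms

133 ms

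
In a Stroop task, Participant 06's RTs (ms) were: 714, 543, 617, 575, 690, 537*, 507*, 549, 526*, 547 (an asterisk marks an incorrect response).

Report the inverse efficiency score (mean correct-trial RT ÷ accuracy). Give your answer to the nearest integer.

864 ms

Correct trials (n=7): 714, 543, 617, 575, 690, 549, 547
Mean correct RT = 4235/7 = 605.0000 ms
Proportion correct = 7/10
IES = 605.0000 / (7/10) = 864.286 ms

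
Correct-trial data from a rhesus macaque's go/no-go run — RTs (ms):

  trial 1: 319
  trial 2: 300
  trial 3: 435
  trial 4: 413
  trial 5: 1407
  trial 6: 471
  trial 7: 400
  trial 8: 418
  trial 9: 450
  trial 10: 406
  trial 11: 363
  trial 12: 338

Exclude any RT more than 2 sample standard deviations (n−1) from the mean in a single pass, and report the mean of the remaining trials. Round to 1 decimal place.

392.1 ms

n = 12, ΣRT = 5720, M = 476.667
Σ(x−M)² = 974584.67; s = √(974584.67/11) = 297.655
Cutoffs: 476.667 ± 2·297.655 → [-118.6, 1072.0]
Outside: 1407 → excluded.
Retained (n=11): Σ = 4313, mean = 4313/11 = 392.091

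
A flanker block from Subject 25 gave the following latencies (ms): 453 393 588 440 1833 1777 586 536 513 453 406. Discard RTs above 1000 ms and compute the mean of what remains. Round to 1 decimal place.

Excluded: 1777, 1833
Retained (n=9): Σ = 4368
Mean = 4368/9 = 485.3333

485.3 ms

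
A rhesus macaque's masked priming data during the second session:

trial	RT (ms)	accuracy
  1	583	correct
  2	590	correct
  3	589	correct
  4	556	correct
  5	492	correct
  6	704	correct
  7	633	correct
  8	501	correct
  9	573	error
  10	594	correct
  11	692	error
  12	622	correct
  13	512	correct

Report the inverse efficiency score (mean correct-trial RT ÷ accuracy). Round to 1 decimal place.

685.0 ms

Correct trials (n=11): 583, 590, 589, 556, 492, 704, 633, 501, 594, 622, 512
Mean correct RT = 6376/11 = 579.6364 ms
Proportion correct = 11/13
IES = 579.6364 / (11/13) = 685.025 ms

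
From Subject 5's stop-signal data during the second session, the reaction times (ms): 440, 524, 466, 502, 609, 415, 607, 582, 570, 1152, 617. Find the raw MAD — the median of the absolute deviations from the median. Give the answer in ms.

47 ms

Sorted: 415, 440, 466, 502, 524, 570, 582, 607, 609, 617, 1152 → median = 570
|x − 570|: 130, 46, 104, 68, 39, 155, 37, 12, 0, 582, 47
Sorted deviations: 0, 12, 37, 39, 46, 47, 68, 104, 130, 155, 582 → MAD = 47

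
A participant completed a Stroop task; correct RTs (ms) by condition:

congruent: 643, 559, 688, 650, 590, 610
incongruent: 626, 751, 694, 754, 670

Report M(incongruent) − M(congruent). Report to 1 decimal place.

M(congruent) = 3740/6 = 623.333
M(incongruent) = 3495/5 = 699.000
Difference = 699.000 − 623.333 = 75.667 ms

75.7 ms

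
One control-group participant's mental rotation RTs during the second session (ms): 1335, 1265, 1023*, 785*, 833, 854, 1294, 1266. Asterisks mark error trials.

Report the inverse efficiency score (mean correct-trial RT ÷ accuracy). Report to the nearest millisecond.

Correct trials (n=6): 1335, 1265, 833, 854, 1294, 1266
Mean correct RT = 6847/6 = 1141.1667 ms
Proportion correct = 6/8
IES = 1141.1667 / (6/8) = 1521.556 ms

1522 ms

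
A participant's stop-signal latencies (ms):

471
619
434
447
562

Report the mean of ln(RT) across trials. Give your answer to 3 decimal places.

6.218

ln(RT): 6.1549, 6.4281, 6.0730, 6.1026, 6.3315
Σ ln(RT) = 31.0901
Mean = 31.0901/5 = 6.21801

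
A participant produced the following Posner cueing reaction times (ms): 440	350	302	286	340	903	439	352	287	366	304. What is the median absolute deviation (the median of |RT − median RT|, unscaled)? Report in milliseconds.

Sorted: 286, 287, 302, 304, 340, 350, 352, 366, 439, 440, 903 → median = 350
|x − 350|: 90, 0, 48, 64, 10, 553, 89, 2, 63, 16, 46
Sorted deviations: 0, 2, 10, 16, 46, 48, 63, 64, 89, 90, 553 → MAD = 48

48 ms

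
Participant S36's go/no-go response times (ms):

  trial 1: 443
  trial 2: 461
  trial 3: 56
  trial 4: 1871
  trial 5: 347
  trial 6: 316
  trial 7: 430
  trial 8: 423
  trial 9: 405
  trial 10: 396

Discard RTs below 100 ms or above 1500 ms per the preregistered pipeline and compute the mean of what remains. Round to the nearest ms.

Excluded: 56, 1871
Retained (n=8): Σ = 3221
Mean = 3221/8 = 402.6250

403 ms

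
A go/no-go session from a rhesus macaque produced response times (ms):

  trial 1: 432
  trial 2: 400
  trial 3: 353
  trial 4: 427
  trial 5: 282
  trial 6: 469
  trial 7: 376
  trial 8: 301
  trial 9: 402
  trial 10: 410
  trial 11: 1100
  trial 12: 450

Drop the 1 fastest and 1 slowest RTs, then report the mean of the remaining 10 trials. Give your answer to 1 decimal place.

402.0 ms

Sorted: 282, 301, 353, 376, 400, 402, 410, 427, 432, 450, 469, 1100
Drop lowest 1 (282) and highest 1 (1100)
Remaining (n=10): Σ = 4020, mean = 4020/10 = 402.000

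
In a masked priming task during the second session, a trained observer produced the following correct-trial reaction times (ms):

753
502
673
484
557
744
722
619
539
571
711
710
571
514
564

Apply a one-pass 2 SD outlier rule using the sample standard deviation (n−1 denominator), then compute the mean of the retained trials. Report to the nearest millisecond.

616 ms

n = 15, ΣRT = 9234, M = 615.600
Σ(x−M)² = 124493.60; s = √(124493.60/14) = 94.300
Cutoffs: 615.600 ± 2·94.300 → [427.0, 804.2]
No RTs fall outside the cutoffs; all 15 retained. Mean = 9234/15 = 615.600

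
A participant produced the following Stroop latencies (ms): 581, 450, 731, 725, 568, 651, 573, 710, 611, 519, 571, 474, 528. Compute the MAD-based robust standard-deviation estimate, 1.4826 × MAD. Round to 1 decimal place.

Sorted: 450, 474, 519, 528, 568, 571, 573, 581, 611, 651, 710, 725, 731 → median = 573
|x − 573| sorted: 0, 2, 5, 8, 38, 45, 54, 78, 99, 123, 137, 152, 158 → MAD = 54
Robust SD ≈ 1.4826 × 54 = 80.060

80.1 ms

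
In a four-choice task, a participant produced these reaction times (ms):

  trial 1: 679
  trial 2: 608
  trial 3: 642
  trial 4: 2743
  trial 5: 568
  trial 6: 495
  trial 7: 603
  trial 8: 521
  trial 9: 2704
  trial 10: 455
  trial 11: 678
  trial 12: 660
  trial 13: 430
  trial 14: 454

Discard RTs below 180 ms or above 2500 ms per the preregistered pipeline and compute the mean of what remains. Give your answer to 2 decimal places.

566.08 ms

Excluded: 2704, 2743
Retained (n=12): Σ = 6793
Mean = 6793/12 = 566.0833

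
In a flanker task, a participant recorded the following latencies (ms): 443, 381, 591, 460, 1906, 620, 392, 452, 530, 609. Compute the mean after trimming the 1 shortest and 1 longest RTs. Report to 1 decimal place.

Sorted: 381, 392, 443, 452, 460, 530, 591, 609, 620, 1906
Drop lowest 1 (381) and highest 1 (1906)
Remaining (n=8): Σ = 4097, mean = 4097/8 = 512.125

512.1 ms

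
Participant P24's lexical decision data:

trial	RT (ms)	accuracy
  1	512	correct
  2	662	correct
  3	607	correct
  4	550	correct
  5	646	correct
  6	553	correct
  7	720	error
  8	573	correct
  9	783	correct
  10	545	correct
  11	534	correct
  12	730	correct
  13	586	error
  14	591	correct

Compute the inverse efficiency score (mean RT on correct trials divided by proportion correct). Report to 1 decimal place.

708.4 ms

Correct trials (n=12): 512, 662, 607, 550, 646, 553, 573, 783, 545, 534, 730, 591
Mean correct RT = 7286/12 = 607.1667 ms
Proportion correct = 12/14
IES = 607.1667 / (12/14) = 708.361 ms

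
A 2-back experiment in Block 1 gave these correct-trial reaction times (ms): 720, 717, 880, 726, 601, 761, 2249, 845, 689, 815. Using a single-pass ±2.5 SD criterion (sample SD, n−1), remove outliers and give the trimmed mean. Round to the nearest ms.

750 ms

n = 10, ΣRT = 9003, M = 900.300
Σ(x−M)² = 2079858.10; s = √(2079858.10/9) = 480.724
Cutoffs: 900.300 ± 2.5·480.724 → [-301.5, 2102.1]
Outside: 2249 → excluded.
Retained (n=9): Σ = 6754, mean = 6754/9 = 750.444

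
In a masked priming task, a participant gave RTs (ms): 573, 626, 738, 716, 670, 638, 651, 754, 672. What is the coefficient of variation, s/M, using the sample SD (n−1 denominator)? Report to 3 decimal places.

0.086

n = 9, Σ = 6038, M = 670.8889
Σ(x−M)² = 26522.889; s = √(26522.889/8) = 57.5792
CV = 57.5792 / 670.8889 = 0.08583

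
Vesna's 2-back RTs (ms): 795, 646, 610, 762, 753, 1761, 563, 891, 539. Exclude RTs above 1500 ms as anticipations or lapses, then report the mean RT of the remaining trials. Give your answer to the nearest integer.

Excluded: 1761
Retained (n=8): Σ = 5559
Mean = 5559/8 = 694.8750

695 ms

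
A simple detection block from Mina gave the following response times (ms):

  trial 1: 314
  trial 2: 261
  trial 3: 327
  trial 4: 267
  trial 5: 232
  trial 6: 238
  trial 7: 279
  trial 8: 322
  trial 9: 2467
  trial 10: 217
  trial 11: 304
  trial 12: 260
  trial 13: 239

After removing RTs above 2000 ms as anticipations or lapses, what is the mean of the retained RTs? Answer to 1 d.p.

271.7 ms

Excluded: 2467
Retained (n=12): Σ = 3260
Mean = 3260/12 = 271.6667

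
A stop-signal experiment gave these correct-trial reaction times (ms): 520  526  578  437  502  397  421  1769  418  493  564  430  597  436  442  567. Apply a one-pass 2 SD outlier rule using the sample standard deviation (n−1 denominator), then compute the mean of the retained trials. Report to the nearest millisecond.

489 ms

n = 16, ΣRT = 9097, M = 568.562
Σ(x−M)² = 1600257.94; s = √(1600257.94/15) = 326.625
Cutoffs: 568.562 ± 2·326.625 → [-84.7, 1221.8]
Outside: 1769 → excluded.
Retained (n=15): Σ = 7328, mean = 7328/15 = 488.533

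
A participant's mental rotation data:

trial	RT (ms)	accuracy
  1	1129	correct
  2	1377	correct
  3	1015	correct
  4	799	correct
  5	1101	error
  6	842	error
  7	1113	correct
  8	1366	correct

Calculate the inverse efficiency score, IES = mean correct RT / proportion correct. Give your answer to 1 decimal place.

Correct trials (n=6): 1129, 1377, 1015, 799, 1113, 1366
Mean correct RT = 6799/6 = 1133.1667 ms
Proportion correct = 6/8
IES = 1133.1667 / (6/8) = 1510.889 ms

1510.9 ms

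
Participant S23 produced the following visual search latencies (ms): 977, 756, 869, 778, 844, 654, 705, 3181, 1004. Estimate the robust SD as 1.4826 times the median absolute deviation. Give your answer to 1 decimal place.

Sorted: 654, 705, 756, 778, 844, 869, 977, 1004, 3181 → median = 844
|x − 844| sorted: 0, 25, 66, 88, 133, 139, 160, 190, 2337 → MAD = 133
Robust SD ≈ 1.4826 × 133 = 197.186

197.2 ms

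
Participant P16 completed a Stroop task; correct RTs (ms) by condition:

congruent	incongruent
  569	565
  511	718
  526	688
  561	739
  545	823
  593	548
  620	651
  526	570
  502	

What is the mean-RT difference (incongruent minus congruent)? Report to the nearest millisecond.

112 ms

M(congruent) = 4953/9 = 550.333
M(incongruent) = 5302/8 = 662.750
Difference = 662.750 − 550.333 = 112.417 ms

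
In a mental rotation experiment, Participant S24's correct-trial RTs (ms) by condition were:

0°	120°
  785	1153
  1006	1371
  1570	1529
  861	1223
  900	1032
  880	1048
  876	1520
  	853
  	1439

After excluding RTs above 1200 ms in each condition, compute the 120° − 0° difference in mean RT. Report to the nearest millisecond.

0°: exclude 1570
120°: exclude 1371, 1529, 1223, 1520, 1439
M(0°) = 5308/6 = 884.667
M(120°) = 4086/4 = 1021.500
Difference = 1021.500 − 884.667 = 136.833 ms

137 ms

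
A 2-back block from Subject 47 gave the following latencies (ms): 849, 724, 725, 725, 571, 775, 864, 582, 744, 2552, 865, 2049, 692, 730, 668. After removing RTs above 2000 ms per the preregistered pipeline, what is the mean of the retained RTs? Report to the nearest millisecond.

Excluded: 2049, 2552
Retained (n=13): Σ = 9514
Mean = 9514/13 = 731.8462

732 ms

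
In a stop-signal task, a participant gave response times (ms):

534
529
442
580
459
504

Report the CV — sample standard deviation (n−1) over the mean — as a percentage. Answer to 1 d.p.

10.1%

n = 6, Σ = 3048, M = 508.0000
Σ(x−M)² = 13074.000; s = √(13074.000/5) = 51.1351
CV = 51.1351 / 508.0000 = 0.10066 = 10.066%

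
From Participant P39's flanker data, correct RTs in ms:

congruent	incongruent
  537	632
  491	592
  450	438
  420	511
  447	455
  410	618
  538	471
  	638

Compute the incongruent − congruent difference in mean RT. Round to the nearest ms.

M(congruent) = 3293/7 = 470.429
M(incongruent) = 4355/8 = 544.375
Difference = 544.375 − 470.429 = 73.946 ms

74 ms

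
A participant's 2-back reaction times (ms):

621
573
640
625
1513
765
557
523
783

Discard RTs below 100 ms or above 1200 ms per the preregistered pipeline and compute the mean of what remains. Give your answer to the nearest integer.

636 ms

Excluded: 1513
Retained (n=8): Σ = 5087
Mean = 5087/8 = 635.8750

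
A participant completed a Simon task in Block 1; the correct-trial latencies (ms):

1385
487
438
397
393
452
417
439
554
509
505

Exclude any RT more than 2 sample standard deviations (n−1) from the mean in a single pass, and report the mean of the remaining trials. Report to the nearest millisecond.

459 ms

n = 11, ΣRT = 5976, M = 543.273
Σ(x−M)² = 804634.18; s = √(804634.18/10) = 283.661
Cutoffs: 543.273 ± 2·283.661 → [-24.0, 1110.6]
Outside: 1385 → excluded.
Retained (n=10): Σ = 4591, mean = 4591/10 = 459.100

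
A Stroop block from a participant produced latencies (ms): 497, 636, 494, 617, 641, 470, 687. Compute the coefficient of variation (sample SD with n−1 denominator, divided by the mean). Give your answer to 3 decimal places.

0.152

n = 7, Σ = 4042, M = 577.4286
Σ(x−M)² = 46013.714; s = √(46013.714/6) = 87.5726
CV = 87.5726 / 577.4286 = 0.15166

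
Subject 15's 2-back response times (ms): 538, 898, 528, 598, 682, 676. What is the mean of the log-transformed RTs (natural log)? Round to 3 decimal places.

6.465

ln(RT): 6.2879, 6.8002, 6.2691, 6.3936, 6.5250, 6.5162
Σ ln(RT) = 38.7919
Mean = 38.7919/6 = 6.46532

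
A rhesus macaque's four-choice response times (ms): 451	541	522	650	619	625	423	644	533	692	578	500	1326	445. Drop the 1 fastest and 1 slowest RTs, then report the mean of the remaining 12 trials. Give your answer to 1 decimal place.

Sorted: 423, 445, 451, 500, 522, 533, 541, 578, 619, 625, 644, 650, 692, 1326
Drop lowest 1 (423) and highest 1 (1326)
Remaining (n=12): Σ = 6800, mean = 6800/12 = 566.667

566.7 ms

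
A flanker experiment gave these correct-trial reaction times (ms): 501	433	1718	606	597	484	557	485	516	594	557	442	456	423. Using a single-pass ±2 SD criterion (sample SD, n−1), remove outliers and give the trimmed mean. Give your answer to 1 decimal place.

n = 14, ΣRT = 8369, M = 597.786
Σ(x−M)² = 1402090.36; s = √(1402090.36/13) = 328.410
Cutoffs: 597.786 ± 2·328.410 → [-59.0, 1254.6]
Outside: 1718 → excluded.
Retained (n=13): Σ = 6651, mean = 6651/13 = 511.615

511.6 ms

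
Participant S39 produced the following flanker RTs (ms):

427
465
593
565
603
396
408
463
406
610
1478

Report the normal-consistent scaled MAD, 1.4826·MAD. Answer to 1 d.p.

102.3 ms

Sorted: 396, 406, 408, 427, 463, 465, 565, 593, 603, 610, 1478 → median = 465
|x − 465| sorted: 0, 2, 38, 57, 59, 69, 100, 128, 138, 145, 1013 → MAD = 69
Robust SD ≈ 1.4826 × 69 = 102.299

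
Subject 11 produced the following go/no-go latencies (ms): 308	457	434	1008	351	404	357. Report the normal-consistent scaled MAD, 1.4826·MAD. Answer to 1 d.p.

Sorted: 308, 351, 357, 404, 434, 457, 1008 → median = 404
|x − 404| sorted: 0, 30, 47, 53, 53, 96, 604 → MAD = 53
Robust SD ≈ 1.4826 × 53 = 78.578

78.6 ms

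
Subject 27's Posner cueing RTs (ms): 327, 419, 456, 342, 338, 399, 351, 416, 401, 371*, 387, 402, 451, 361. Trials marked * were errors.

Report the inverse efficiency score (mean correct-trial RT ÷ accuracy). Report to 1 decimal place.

Correct trials (n=13): 327, 419, 456, 342, 338, 399, 351, 416, 401, 387, 402, 451, 361
Mean correct RT = 5050/13 = 388.4615 ms
Proportion correct = 13/14
IES = 388.4615 / (13/14) = 418.343 ms

418.3 ms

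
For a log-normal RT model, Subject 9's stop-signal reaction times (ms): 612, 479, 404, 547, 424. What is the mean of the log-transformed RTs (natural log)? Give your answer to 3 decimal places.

ln(RT): 6.4167, 6.1717, 6.0014, 6.3044, 6.0497
Σ ln(RT) = 30.9440
Mean = 30.9440/5 = 6.18881

6.189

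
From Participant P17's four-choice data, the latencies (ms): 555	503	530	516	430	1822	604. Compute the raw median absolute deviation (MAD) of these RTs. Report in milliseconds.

27 ms

Sorted: 430, 503, 516, 530, 555, 604, 1822 → median = 530
|x − 530|: 25, 27, 0, 14, 100, 1292, 74
Sorted deviations: 0, 14, 25, 27, 74, 100, 1292 → MAD = 27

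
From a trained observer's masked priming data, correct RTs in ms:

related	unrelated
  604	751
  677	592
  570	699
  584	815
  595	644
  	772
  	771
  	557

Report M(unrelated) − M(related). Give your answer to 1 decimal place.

94.1 ms

M(related) = 3030/5 = 606.000
M(unrelated) = 5601/8 = 700.125
Difference = 700.125 − 606.000 = 94.125 ms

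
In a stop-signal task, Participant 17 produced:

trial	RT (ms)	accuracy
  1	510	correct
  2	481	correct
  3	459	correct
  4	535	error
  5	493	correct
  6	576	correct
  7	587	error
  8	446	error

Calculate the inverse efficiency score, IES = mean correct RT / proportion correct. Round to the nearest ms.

806 ms

Correct trials (n=5): 510, 481, 459, 493, 576
Mean correct RT = 2519/5 = 503.8000 ms
Proportion correct = 5/8
IES = 503.8000 / (5/8) = 806.080 ms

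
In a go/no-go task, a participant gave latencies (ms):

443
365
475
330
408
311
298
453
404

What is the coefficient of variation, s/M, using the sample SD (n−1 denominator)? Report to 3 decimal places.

0.167

n = 9, Σ = 3487, M = 387.4444
Σ(x−M)² = 33394.222; s = √(33394.222/8) = 64.6087
CV = 64.6087 / 387.4444 = 0.16676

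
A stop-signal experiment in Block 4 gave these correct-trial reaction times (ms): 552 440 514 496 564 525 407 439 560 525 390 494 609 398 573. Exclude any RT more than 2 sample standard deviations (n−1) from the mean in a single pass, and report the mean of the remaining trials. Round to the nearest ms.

n = 15, ΣRT = 7486, M = 499.067
Σ(x−M)² = 67568.93; s = √(67568.93/14) = 69.472
Cutoffs: 499.067 ± 2·69.472 → [360.1, 638.0]
No RTs fall outside the cutoffs; all 15 retained. Mean = 7486/15 = 499.067

499 ms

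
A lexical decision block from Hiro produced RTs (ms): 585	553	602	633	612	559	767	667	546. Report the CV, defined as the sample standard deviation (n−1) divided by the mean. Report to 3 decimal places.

0.114

n = 9, Σ = 5524, M = 613.7778
Σ(x−M)² = 38937.556; s = √(38937.556/8) = 69.7653
CV = 69.7653 / 613.7778 = 0.11367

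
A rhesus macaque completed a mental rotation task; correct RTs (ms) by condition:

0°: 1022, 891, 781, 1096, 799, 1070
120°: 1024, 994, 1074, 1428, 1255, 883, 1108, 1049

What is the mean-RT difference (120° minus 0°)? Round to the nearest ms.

M(0°) = 5659/6 = 943.167
M(120°) = 8815/8 = 1101.875
Difference = 1101.875 − 943.167 = 158.708 ms

159 ms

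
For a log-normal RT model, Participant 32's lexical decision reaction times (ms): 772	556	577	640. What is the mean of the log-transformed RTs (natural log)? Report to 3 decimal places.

ln(RT): 6.6490, 6.3208, 6.3578, 6.4615
Σ ln(RT) = 25.7891
Mean = 25.7891/4 = 6.44727

6.447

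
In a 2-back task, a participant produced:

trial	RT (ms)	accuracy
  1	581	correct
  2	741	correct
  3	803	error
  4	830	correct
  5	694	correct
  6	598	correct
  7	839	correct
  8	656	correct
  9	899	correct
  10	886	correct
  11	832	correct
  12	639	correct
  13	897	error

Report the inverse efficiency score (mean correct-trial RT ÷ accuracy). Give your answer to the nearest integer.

Correct trials (n=11): 581, 741, 830, 694, 598, 839, 656, 899, 886, 832, 639
Mean correct RT = 8195/11 = 745.0000 ms
Proportion correct = 11/13
IES = 745.0000 / (11/13) = 880.455 ms

880 ms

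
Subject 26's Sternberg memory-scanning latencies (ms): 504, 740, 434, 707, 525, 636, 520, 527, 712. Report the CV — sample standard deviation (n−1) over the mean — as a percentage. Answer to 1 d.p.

n = 9, Σ = 5305, M = 589.4444
Σ(x−M)² = 98012.222; s = √(98012.222/8) = 110.6866
CV = 110.6866 / 589.4444 = 0.18778 = 18.778%

18.8%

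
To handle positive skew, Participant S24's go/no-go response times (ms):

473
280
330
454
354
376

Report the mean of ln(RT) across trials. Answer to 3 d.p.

ln(RT): 6.1591, 5.6348, 5.7991, 6.1181, 5.8693, 5.9296
Σ ln(RT) = 35.5100
Mean = 35.5100/6 = 5.91833

5.918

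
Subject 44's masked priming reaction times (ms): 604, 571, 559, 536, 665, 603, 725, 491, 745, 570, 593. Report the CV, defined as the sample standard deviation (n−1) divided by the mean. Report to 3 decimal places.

0.128

n = 11, Σ = 6662, M = 605.6364
Σ(x−M)² = 59998.545; s = √(59998.545/10) = 77.4587
CV = 77.4587 / 605.6364 = 0.12790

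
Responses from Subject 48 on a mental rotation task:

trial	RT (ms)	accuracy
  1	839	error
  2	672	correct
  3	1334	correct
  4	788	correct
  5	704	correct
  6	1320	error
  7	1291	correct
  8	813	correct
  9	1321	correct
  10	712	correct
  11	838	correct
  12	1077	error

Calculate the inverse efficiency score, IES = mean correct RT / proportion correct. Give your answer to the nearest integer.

1255 ms

Correct trials (n=9): 672, 1334, 788, 704, 1291, 813, 1321, 712, 838
Mean correct RT = 8473/9 = 941.4444 ms
Proportion correct = 9/12
IES = 941.4444 / (9/12) = 1255.259 ms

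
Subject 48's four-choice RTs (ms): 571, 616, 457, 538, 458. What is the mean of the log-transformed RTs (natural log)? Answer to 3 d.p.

6.262

ln(RT): 6.3474, 6.4232, 6.1247, 6.2879, 6.1269
Σ ln(RT) = 31.3100
Mean = 31.3100/5 = 6.26201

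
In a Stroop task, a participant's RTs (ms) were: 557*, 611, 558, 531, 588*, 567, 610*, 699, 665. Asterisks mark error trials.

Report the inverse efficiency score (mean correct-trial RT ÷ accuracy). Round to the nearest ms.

Correct trials (n=6): 611, 558, 531, 567, 699, 665
Mean correct RT = 3631/6 = 605.1667 ms
Proportion correct = 6/9
IES = 605.1667 / (6/9) = 907.750 ms

908 ms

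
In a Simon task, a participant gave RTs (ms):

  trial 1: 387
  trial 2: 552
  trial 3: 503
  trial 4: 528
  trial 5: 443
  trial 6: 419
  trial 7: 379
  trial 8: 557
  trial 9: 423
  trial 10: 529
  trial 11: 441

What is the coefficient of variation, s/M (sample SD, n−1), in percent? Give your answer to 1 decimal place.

n = 11, Σ = 5161, M = 469.1818
Σ(x−M)² = 43769.636; s = √(43769.636/10) = 66.1586
CV = 66.1586 / 469.1818 = 0.14101 = 14.101%

14.1%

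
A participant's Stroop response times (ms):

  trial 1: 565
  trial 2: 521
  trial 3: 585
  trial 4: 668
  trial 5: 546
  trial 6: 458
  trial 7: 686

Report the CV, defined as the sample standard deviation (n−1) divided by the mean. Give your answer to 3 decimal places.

n = 7, Σ = 4029, M = 575.5714
Σ(x−M)² = 38613.714; s = √(38613.714/6) = 80.2223
CV = 80.2223 / 575.5714 = 0.13938

0.139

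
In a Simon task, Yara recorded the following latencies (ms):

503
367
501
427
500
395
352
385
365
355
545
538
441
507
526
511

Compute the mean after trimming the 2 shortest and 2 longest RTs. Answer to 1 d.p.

Sorted: 352, 355, 365, 367, 385, 395, 427, 441, 500, 501, 503, 507, 511, 526, 538, 545
Drop lowest 2 (352, 355) and highest 2 (538, 545)
Remaining (n=12): Σ = 5428, mean = 5428/12 = 452.333

452.3 ms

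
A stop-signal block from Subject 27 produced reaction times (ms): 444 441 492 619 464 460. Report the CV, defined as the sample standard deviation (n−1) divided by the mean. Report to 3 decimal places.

0.138

n = 6, Σ = 2920, M = 486.6667
Σ(x−M)² = 22671.333; s = √(22671.333/5) = 67.3370
CV = 67.3370 / 486.6667 = 0.13836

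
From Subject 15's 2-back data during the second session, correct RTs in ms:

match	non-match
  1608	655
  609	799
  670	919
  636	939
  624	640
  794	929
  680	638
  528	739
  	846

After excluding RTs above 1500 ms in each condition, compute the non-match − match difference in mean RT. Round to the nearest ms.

141 ms

match: exclude 1608
M(match) = 4541/7 = 648.714
M(non-match) = 7104/9 = 789.333
Difference = 789.333 − 648.714 = 140.619 ms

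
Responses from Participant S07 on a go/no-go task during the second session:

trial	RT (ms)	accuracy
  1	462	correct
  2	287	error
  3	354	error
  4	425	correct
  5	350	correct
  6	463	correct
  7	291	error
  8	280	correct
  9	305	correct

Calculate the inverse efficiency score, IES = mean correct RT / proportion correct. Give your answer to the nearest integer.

Correct trials (n=6): 462, 425, 350, 463, 280, 305
Mean correct RT = 2285/6 = 380.8333 ms
Proportion correct = 6/9
IES = 380.8333 / (6/9) = 571.250 ms

571 ms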